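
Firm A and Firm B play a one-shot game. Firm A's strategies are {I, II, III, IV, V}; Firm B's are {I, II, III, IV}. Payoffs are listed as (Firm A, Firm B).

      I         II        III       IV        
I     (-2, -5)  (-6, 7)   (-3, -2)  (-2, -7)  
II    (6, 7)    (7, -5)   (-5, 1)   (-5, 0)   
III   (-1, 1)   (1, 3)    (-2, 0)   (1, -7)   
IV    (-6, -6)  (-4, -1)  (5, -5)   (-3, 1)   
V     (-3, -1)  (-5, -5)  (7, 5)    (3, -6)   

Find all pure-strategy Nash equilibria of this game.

(II, I) and (V, III)

Check mutual best responses: a cell is a NE iff neither player can gain by unilaterally deviating.
Firm A's best responses — vs I: II (payoff 6); vs II: II (payoff 7); vs III: V (payoff 7); vs IV: V (payoff 3).
Firm B's best responses — vs I: II (payoff 7); vs II: I (payoff 7); vs III: II (payoff 3); vs IV: IV (payoff 1); vs V: III (payoff 5).
Mutual best responses occur at (II, I) and (V, III); at each, neither player gains by switching.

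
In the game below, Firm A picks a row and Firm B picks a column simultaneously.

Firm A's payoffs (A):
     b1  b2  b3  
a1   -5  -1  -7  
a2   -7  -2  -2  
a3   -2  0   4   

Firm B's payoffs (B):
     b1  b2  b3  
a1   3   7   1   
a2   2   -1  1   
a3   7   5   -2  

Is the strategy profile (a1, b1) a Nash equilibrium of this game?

No

Holding Firm B at b1: Firm A gets -5 from a1 but could get -2 by switching to a3. Firm A has a profitable deviation.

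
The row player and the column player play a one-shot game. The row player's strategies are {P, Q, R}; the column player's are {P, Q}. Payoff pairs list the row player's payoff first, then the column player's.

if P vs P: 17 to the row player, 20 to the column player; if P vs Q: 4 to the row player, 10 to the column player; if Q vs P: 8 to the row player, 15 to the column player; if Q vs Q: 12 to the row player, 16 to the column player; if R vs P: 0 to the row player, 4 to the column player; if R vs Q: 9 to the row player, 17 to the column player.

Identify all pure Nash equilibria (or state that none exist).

A profile is a Nash equilibrium when each player is best-responding to the other.
The row player's best responses — vs P: P (payoff 17); vs Q: Q (payoff 12).
The column player's best responses — vs P: P (payoff 20); vs Q: Q (payoff 16); vs R: Q (payoff 17).
Mutual best responses occur at (P, P) and (Q, Q); at each, neither player gains by switching.

(P, P) and (Q, Q)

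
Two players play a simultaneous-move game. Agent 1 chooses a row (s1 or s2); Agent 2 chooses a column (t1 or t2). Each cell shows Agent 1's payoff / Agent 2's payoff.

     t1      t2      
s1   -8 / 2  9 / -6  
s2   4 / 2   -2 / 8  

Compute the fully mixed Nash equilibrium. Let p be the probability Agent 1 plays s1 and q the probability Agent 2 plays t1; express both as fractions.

In a mixed NE each player is indifferent between their pure strategies, so the opponent's mix sets the indifference.
Agent 2 indifferent between t1 and t2: p·2 + (1−p)·2 = p·(-6) + (1−p)·8 ⟹ 2 + 0p = 8 + (-14)p ⟹ p = 3/7.
Agent 1 indifferent between s1 and s2: q·(-8) + (1−q)·9 = q·4 + (1−q)·(-2) ⟹ 9 + (-17)q = (-2) + 6q ⟹ q = 11/23.

p = 3/7, q = 11/23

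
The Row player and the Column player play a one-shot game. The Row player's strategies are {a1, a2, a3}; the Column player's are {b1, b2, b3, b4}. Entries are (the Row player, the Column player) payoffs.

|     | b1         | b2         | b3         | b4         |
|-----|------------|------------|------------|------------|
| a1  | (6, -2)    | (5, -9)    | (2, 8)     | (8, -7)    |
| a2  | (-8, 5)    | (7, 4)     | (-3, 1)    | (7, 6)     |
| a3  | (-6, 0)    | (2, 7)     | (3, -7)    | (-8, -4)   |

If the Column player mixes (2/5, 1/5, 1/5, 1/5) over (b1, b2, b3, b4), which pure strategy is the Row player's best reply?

The Row player's best reply maximizes expected payoff against the mix.
a1: (2/5)·6 + (1/5)·5 + (1/5)·2 + (1/5)·8 = 27/5
a2: (2/5)·(-8) + (1/5)·7 + (1/5)·(-3) + (1/5)·7 = -1
a3: (2/5)·(-6) + (1/5)·2 + (1/5)·3 + (1/5)·(-8) = -3
Highest expected payoff is 27/5, from a1.

a1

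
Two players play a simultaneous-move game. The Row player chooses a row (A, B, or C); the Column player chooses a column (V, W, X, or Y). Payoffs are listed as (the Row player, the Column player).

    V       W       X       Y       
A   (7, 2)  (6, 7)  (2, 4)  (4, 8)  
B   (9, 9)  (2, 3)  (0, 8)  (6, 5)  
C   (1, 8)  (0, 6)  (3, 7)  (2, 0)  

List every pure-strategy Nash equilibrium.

(B, V)

A profile is a Nash equilibrium when each player is best-responding to the other.
The Row player's best responses — vs V: B (payoff 9); vs W: A (payoff 6); vs X: C (payoff 3); vs Y: B (payoff 6).
The Column player's best responses — vs A: Y (payoff 8); vs B: V (payoff 9); vs C: V (payoff 8).
The only mutual best response is (B, V); neither player gains by switching there.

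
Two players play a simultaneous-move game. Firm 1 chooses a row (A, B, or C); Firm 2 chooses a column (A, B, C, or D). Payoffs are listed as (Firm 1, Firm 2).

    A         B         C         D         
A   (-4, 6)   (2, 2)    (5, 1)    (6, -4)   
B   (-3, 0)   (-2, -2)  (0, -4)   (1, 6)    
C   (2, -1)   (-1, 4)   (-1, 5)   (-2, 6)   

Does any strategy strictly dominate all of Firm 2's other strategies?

No strictly dominant strategy

Check whether one of Firm 2's strategies beats all alternatives regardless of what the opponent does.
A is not dominant: against B, D gives 6 > 0.
B is not dominant: against A, A gives 6 > 2.
C is not dominant: against A, A gives 6 > 1.
D is not dominant: against A, A gives 6 > -4.
No single strategy is best against every opponent action.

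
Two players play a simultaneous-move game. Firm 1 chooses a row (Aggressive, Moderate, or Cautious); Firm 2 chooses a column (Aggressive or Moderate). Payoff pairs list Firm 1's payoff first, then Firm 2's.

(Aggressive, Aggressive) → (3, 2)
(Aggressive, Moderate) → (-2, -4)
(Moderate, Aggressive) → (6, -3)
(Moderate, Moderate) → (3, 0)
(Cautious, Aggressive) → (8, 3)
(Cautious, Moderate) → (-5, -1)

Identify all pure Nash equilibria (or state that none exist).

(Moderate, Moderate) and (Cautious, Aggressive)

Find each player's best response to every opponent strategy; NE are the intersections.
Firm 1's best responses — vs Aggressive: Cautious (payoff 8); vs Moderate: Moderate (payoff 3).
Firm 2's best responses — vs Aggressive: Aggressive (payoff 2); vs Moderate: Moderate (payoff 0); vs Cautious: Aggressive (payoff 3).
Mutual best responses occur at (Moderate, Moderate) and (Cautious, Aggressive); at each, neither player gains by switching.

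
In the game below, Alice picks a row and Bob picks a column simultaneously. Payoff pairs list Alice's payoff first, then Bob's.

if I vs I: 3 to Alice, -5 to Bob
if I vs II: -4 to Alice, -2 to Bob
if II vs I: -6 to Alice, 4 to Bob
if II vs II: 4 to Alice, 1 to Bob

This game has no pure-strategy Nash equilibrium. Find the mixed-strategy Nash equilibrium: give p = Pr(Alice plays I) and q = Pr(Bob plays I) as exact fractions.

p = 1/2, q = 8/17

In a mixed NE each player is indifferent between their pure strategies, so the opponent's mix sets the indifference.
Bob indifferent between I and II: p·(-5) + (1−p)·4 = p·(-2) + (1−p)·1 ⟹ 4 + (-9)p = 1 + (-3)p ⟹ p = 1/2.
Alice indifferent between I and II: q·3 + (1−q)·(-4) = q·(-6) + (1−q)·4 ⟹ (-4) + 7q = 4 + (-10)q ⟹ q = 8/17.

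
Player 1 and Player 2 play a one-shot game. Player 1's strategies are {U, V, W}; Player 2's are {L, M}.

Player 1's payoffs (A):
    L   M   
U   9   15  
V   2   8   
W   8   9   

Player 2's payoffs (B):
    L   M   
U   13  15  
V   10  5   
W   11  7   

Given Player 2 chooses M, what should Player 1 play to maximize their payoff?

With Player 2 fixed at M, Player 1's payoffs are: U → 15, V → 8, W → 9.
The maximum is 15, achieved by U.

U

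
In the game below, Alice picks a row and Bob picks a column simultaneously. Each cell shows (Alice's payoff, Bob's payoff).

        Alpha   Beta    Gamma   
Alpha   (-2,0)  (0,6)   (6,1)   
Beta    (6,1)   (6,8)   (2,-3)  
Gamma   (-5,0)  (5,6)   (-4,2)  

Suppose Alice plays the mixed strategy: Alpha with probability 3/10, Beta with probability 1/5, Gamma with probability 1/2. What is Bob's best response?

Beta

Bob's best reply maximizes expected payoff against the mix.
Alpha: (3/10)·0 + (1/5)·1 + (1/2)·0 = 1/5
Beta: (3/10)·6 + (1/5)·8 + (1/2)·6 = 32/5
Gamma: (3/10)·1 + (1/5)·(-3) + (1/2)·2 = 7/10
Highest expected payoff is 32/5, from Beta.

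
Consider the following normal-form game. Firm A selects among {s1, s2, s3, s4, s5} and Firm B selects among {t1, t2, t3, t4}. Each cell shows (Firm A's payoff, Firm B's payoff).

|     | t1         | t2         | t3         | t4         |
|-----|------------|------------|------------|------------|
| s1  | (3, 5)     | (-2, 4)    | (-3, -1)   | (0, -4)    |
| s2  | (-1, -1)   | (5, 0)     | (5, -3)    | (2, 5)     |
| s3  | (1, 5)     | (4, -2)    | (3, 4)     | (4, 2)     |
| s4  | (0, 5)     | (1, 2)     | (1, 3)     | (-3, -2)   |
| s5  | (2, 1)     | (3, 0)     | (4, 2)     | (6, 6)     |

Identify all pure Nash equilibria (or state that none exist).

(s1, t1) and (s5, t4)

A profile is a Nash equilibrium when each player is best-responding to the other.
Firm A's best responses — vs t1: s1 (payoff 3); vs t2: s2 (payoff 5); vs t3: s2 (payoff 5); vs t4: s5 (payoff 6).
Firm B's best responses — vs s1: t1 (payoff 5); vs s2: t4 (payoff 5); vs s3: t1 (payoff 5); vs s4: t1 (payoff 5); vs s5: t4 (payoff 6).
Mutual best responses occur at (s1, t1) and (s5, t4); at each, neither player gains by switching.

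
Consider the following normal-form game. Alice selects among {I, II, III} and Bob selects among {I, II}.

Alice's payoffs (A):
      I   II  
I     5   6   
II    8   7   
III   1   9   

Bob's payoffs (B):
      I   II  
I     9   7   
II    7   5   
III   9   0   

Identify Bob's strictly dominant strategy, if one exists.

I

Check whether one of Bob's strategies beats all alternatives regardless of what the opponent does.
I strictly dominates: vs I: 9 > 7; vs II: 7 > 5; vs III: 9 > 0.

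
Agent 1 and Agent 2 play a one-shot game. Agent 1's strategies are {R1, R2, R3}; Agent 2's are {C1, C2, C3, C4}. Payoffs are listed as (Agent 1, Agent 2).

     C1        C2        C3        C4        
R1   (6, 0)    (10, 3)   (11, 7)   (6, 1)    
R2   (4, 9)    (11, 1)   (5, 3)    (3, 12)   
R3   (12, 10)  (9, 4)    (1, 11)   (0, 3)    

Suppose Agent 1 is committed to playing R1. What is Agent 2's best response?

C3

With Agent 1 fixed at R1, Agent 2's payoffs are: C1 → 0, C2 → 3, C3 → 7, C4 → 1.
The maximum is 7, achieved by C3.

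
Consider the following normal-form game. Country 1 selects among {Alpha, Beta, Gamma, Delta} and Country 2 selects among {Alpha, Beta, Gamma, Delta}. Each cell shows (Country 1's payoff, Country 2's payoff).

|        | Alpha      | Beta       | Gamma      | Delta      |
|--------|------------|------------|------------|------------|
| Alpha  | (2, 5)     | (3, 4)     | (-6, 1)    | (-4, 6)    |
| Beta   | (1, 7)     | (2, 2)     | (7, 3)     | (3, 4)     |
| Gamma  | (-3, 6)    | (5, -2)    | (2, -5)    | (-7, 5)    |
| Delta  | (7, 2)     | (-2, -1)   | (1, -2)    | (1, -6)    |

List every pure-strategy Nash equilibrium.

(Delta, Alpha)

Find each player's best response to every opponent strategy; NE are the intersections.
Country 1's best responses — vs Alpha: Delta (payoff 7); vs Beta: Gamma (payoff 5); vs Gamma: Beta (payoff 7); vs Delta: Beta (payoff 3).
Country 2's best responses — vs Alpha: Delta (payoff 6); vs Beta: Alpha (payoff 7); vs Gamma: Alpha (payoff 6); vs Delta: Alpha (payoff 2).
The only mutual best response is (Delta, Alpha); neither player gains by switching there.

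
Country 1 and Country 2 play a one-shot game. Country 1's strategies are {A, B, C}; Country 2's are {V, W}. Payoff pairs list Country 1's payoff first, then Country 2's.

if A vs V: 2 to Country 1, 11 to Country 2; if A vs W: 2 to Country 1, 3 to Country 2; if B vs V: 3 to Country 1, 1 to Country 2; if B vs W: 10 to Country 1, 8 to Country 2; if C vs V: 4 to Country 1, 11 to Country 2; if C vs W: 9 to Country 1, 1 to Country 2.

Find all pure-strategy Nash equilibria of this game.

Find each player's best response to every opponent strategy; NE are the intersections.
Country 1's best responses — vs V: C (payoff 4); vs W: B (payoff 10).
Country 2's best responses — vs A: V (payoff 11); vs B: W (payoff 8); vs C: V (payoff 11).
Mutual best responses occur at (B, W) and (C, V); at each, neither player gains by switching.

(B, W) and (C, V)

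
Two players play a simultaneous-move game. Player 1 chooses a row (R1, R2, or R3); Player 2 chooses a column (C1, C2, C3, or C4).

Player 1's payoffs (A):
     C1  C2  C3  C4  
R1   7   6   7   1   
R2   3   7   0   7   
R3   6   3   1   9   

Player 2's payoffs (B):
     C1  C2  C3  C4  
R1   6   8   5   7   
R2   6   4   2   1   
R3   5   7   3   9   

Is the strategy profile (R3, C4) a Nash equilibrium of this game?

Holding Player 2 at C4: Player 1 gets 9 from R3, versus 1 from R1, 7 from R2. No profitable deviation for Player 1.
Holding Player 1 at R3: Player 2 gets 9 from C4, versus 5 from C1, 7 from C2, 3 from C3. No profitable deviation for Player 2 either.

Yes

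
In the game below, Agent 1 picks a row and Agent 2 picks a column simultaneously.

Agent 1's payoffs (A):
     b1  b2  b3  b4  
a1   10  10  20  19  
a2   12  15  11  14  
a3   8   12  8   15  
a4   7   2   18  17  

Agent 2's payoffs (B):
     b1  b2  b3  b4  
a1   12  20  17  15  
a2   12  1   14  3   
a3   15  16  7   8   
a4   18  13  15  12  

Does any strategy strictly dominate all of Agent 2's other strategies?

A strategy is strictly dominant if it gives Agent 2 a strictly higher payoff than every other strategy, against every choice by the opponent.
b1 is not dominant: against a1, b2 gives 20 > 12.
b2 is not dominant: against a2, b1 gives 12 > 1.
b3 is not dominant: against a1, b2 gives 20 > 17.
b4 is not dominant: against a1, b2 gives 20 > 15.
No single strategy is best against every opponent action.

None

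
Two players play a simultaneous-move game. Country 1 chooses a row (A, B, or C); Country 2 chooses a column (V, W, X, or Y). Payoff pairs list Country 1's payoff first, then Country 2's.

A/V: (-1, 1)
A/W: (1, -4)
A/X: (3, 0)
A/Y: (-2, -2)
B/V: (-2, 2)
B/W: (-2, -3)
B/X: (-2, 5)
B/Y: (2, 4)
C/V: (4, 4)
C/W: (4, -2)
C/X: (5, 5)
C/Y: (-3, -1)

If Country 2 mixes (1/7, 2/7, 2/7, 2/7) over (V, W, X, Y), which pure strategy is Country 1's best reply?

C

Country 1's best reply maximizes expected payoff against the mix.
A: (1/7)·(-1) + (2/7)·1 + (2/7)·3 + (2/7)·(-2) = 3/7
B: (1/7)·(-2) + (2/7)·(-2) + (2/7)·(-2) + (2/7)·2 = -6/7
C: (1/7)·4 + (2/7)·4 + (2/7)·5 + (2/7)·(-3) = 16/7
Highest expected payoff is 16/7, from C.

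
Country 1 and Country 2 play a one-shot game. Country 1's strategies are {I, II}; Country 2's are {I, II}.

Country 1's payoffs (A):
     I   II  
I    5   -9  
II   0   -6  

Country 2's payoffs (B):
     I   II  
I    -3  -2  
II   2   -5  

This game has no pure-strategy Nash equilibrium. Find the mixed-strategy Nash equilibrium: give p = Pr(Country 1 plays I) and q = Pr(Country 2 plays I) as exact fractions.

Each player's mixing probability is pinned down by making the *other* player indifferent.
Country 2 indifferent between I and II: p·(-3) + (1−p)·2 = p·(-2) + (1−p)·(-5) ⟹ 2 + (-5)p = (-5) + 3p ⟹ p = 7/8.
Country 1 indifferent between I and II: q·5 + (1−q)·(-9) = q·0 + (1−q)·(-6) ⟹ (-9) + 14q = (-6) + 6q ⟹ q = 3/8.

p = 7/8, q = 3/8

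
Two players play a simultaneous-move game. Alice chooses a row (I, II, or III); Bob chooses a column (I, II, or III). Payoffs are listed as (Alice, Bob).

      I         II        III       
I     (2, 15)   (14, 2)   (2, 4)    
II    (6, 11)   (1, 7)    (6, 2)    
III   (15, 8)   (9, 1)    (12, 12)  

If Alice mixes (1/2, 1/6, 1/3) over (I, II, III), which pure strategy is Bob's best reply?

I

Bob's best reply maximizes expected payoff against the mix.
I: (1/2)·15 + (1/6)·11 + (1/3)·8 = 12
II: (1/2)·2 + (1/6)·7 + (1/3)·1 = 5/2
III: (1/2)·4 + (1/6)·2 + (1/3)·12 = 19/3
Highest expected payoff is 12, from I.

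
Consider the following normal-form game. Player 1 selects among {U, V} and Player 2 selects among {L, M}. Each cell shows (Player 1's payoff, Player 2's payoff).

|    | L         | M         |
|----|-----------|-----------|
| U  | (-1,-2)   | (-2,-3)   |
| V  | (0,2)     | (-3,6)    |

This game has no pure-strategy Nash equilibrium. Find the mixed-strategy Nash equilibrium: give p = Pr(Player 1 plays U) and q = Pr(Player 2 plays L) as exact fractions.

p = 4/5, q = 1/2

In a mixed NE each player is indifferent between their pure strategies, so the opponent's mix sets the indifference.
Player 2 indifferent between L and M: p·(-2) + (1−p)·2 = p·(-3) + (1−p)·6 ⟹ 2 + (-4)p = 6 + (-9)p ⟹ p = 4/5.
Player 1 indifferent between U and V: q·(-1) + (1−q)·(-2) = q·0 + (1−q)·(-3) ⟹ (-2) + 1q = (-3) + 3q ⟹ q = 1/2.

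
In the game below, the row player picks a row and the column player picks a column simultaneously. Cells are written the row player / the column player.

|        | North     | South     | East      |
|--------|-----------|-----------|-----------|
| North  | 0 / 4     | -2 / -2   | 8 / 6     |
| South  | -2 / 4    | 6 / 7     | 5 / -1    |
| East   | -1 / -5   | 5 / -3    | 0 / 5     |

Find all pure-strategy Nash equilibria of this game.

Check mutual best responses: a cell is a NE iff neither player can gain by unilaterally deviating.
The row player's best responses — vs North: North (payoff 0); vs South: South (payoff 6); vs East: North (payoff 8).
The column player's best responses — vs North: East (payoff 6); vs South: South (payoff 7); vs East: East (payoff 5).
Mutual best responses occur at (North, East) and (South, South); at each, neither player gains by switching.

(North, East) and (South, South)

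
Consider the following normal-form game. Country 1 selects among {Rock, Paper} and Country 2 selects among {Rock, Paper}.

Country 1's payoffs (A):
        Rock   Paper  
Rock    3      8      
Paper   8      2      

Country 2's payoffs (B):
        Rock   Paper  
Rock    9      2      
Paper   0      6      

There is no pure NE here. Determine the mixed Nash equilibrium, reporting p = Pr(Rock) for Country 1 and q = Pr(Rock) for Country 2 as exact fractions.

Each player's mixing probability is pinned down by making the *other* player indifferent.
Country 2 indifferent between Rock and Paper: p·9 + (1−p)·0 = p·2 + (1−p)·6 ⟹ 0 + 9p = 6 + (-4)p ⟹ p = 6/13.
Country 1 indifferent between Rock and Paper: q·3 + (1−q)·8 = q·8 + (1−q)·2 ⟹ 8 + (-5)q = 2 + 6q ⟹ q = 6/11.

p = 6/13, q = 6/11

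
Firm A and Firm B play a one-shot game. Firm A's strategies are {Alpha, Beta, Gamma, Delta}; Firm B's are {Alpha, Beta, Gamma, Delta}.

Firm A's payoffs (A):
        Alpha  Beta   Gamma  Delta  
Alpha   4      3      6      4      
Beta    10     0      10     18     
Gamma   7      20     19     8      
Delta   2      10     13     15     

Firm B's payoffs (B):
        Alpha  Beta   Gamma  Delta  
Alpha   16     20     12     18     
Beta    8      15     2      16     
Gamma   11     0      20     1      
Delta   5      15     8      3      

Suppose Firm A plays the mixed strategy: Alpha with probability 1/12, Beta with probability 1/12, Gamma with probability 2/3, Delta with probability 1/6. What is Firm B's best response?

Gamma

Compute Firm B's expected payoff from each pure strategy against the given mix.
Alpha: (1/12)·16 + (1/12)·8 + (2/3)·11 + (1/6)·5 = 61/6
Beta: (1/12)·20 + (1/12)·15 + (2/3)·0 + (1/6)·15 = 65/12
Gamma: (1/12)·12 + (1/12)·2 + (2/3)·20 + (1/6)·8 = 95/6
Delta: (1/12)·18 + (1/12)·16 + (2/3)·1 + (1/6)·3 = 4
Highest expected payoff is 95/6, from Gamma.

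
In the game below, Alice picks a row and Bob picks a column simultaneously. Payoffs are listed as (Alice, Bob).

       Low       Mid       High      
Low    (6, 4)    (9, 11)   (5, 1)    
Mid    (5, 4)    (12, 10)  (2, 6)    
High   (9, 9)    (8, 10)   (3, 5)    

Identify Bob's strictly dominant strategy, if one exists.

Mid

Check whether one of Bob's strategies beats all alternatives regardless of what the opponent does.
Mid strictly dominates: vs Low: 11 > each of {4, 1}; vs Mid: 10 > each of {4, 6}; vs High: 10 > each of {9, 5}.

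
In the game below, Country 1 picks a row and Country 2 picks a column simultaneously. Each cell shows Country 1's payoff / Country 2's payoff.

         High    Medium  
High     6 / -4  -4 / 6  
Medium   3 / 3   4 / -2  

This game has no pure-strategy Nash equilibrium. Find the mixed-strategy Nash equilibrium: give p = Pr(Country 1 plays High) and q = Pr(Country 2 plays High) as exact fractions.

In a mixed NE each player is indifferent between their pure strategies, so the opponent's mix sets the indifference.
Country 2 indifferent between High and Medium: p·(-4) + (1−p)·3 = p·6 + (1−p)·(-2) ⟹ 3 + (-7)p = (-2) + 8p ⟹ p = 1/3.
Country 1 indifferent between High and Medium: q·6 + (1−q)·(-4) = q·3 + (1−q)·4 ⟹ (-4) + 10q = 4 + (-1)q ⟹ q = 8/11.

p = 1/3, q = 8/11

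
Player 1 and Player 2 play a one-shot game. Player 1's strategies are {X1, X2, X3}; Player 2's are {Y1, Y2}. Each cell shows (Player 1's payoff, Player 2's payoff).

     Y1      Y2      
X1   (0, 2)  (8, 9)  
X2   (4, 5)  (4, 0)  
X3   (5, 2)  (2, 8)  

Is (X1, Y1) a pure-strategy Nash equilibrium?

No

Holding Player 2 at Y1: Player 1 gets 0 from X1 but could get 5 by switching to X3. Player 1 has a profitable deviation.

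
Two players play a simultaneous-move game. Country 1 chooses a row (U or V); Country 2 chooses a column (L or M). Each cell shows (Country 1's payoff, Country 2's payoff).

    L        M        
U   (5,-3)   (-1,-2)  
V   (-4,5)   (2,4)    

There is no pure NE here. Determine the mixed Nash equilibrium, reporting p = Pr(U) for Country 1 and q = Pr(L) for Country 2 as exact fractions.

p = 1/2, q = 1/4

Each player's mixing probability is pinned down by making the *other* player indifferent.
Country 2 indifferent between L and M: p·(-3) + (1−p)·5 = p·(-2) + (1−p)·4 ⟹ 5 + (-8)p = 4 + (-6)p ⟹ p = 1/2.
Country 1 indifferent between U and V: q·5 + (1−q)·(-1) = q·(-4) + (1−q)·2 ⟹ (-1) + 6q = 2 + (-6)q ⟹ q = 1/4.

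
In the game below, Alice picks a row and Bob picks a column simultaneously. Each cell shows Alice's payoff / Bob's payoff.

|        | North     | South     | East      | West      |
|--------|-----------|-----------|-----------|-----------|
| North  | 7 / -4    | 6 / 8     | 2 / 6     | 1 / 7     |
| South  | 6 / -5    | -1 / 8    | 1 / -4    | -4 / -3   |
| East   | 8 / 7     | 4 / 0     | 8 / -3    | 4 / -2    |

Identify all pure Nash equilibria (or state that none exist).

(North, South) and (East, North)

A profile is a Nash equilibrium when each player is best-responding to the other.
Alice's best responses — vs North: East (payoff 8); vs South: North (payoff 6); vs East: East (payoff 8); vs West: East (payoff 4).
Bob's best responses — vs North: South (payoff 8); vs South: South (payoff 8); vs East: North (payoff 7).
Mutual best responses occur at (North, South) and (East, North); at each, neither player gains by switching.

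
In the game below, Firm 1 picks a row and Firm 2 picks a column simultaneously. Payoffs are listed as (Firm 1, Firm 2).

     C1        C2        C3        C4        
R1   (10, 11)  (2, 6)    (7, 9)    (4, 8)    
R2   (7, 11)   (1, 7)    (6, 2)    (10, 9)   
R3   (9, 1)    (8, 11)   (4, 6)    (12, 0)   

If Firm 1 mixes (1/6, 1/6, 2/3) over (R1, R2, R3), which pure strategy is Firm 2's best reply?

Firm 2's best reply maximizes expected payoff against the mix.
C1: (1/6)·11 + (1/6)·11 + (2/3)·1 = 13/3
C2: (1/6)·6 + (1/6)·7 + (2/3)·11 = 19/2
C3: (1/6)·9 + (1/6)·2 + (2/3)·6 = 35/6
C4: (1/6)·8 + (1/6)·9 + (2/3)·0 = 17/6
Highest expected payoff is 19/2, from C2.

C2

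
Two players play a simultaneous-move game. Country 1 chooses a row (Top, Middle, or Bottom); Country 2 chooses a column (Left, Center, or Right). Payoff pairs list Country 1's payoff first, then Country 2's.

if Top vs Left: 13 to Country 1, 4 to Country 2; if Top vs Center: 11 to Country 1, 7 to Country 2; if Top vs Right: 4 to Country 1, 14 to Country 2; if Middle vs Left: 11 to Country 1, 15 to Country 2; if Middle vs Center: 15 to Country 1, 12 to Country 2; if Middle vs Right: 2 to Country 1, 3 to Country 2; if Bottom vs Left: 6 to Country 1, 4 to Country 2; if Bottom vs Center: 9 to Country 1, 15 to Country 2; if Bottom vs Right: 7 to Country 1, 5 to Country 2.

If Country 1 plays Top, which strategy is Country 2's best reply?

With Country 1 fixed at Top, Country 2's payoffs are: Left → 4, Center → 7, Right → 14.
The maximum is 14, achieved by Right.

Right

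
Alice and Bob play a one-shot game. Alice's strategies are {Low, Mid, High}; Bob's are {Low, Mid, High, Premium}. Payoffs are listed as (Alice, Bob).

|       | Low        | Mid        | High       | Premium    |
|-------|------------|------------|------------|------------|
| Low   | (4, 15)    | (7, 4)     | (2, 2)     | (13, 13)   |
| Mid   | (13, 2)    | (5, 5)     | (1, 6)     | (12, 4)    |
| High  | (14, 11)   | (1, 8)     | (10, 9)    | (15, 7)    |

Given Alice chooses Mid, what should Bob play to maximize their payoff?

With Alice fixed at Mid, Bob's payoffs are: Low → 2, Mid → 5, High → 6, Premium → 4.
The maximum is 6, achieved by High.

High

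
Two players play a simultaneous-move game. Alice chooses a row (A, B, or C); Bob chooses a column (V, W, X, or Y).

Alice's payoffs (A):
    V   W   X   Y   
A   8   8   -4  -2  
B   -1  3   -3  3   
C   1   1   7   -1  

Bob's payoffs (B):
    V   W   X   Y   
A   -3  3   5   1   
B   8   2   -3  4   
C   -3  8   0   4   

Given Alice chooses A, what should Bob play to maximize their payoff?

X

With Alice fixed at A, Bob's payoffs are: V → -3, W → 3, X → 5, Y → 1.
The maximum is 5, achieved by X.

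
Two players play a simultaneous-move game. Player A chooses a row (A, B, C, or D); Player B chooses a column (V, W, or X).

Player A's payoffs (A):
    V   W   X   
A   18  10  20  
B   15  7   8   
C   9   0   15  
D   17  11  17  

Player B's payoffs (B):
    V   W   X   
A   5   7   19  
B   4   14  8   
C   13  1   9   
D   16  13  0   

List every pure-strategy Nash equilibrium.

(A, X)

A profile is a Nash equilibrium when each player is best-responding to the other.
Player A's best responses — vs V: A (payoff 18); vs W: D (payoff 11); vs X: A (payoff 20).
Player B's best responses — vs A: X (payoff 19); vs B: W (payoff 14); vs C: V (payoff 13); vs D: V (payoff 16).
The only mutual best response is (A, X); neither player gains by switching there.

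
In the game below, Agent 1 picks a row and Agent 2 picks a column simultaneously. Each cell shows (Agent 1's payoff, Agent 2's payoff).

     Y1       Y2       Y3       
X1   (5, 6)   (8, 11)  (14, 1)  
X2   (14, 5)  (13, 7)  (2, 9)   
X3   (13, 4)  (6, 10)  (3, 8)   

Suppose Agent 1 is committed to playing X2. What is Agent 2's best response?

Y3

With Agent 1 fixed at X2, Agent 2's payoffs are: Y1 → 5, Y2 → 7, Y3 → 9.
The maximum is 9, achieved by Y3.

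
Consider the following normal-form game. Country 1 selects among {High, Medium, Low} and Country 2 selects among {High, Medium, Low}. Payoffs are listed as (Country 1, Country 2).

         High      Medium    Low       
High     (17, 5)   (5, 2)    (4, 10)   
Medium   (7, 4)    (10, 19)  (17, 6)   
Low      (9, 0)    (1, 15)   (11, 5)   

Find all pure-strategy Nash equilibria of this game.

Check mutual best responses: a cell is a NE iff neither player can gain by unilaterally deviating.
Country 1's best responses — vs High: High (payoff 17); vs Medium: Medium (payoff 10); vs Low: Medium (payoff 17).
Country 2's best responses — vs High: Low (payoff 10); vs Medium: Medium (payoff 19); vs Low: Medium (payoff 15).
The only mutual best response is (Medium, Medium); neither player gains by switching there.

(Medium, Medium)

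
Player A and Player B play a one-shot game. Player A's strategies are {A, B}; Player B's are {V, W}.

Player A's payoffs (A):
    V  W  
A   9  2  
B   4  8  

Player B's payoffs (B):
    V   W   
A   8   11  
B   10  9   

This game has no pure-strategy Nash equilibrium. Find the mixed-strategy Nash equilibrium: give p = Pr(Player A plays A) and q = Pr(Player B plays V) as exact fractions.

Each player's mixing probability is pinned down by making the *other* player indifferent.
Player B indifferent between V and W: p·8 + (1−p)·10 = p·11 + (1−p)·9 ⟹ 10 + (-2)p = 9 + 2p ⟹ p = 1/4.
Player A indifferent between A and B: q·9 + (1−q)·2 = q·4 + (1−q)·8 ⟹ 2 + 7q = 8 + (-4)q ⟹ q = 6/11.

p = 1/4, q = 6/11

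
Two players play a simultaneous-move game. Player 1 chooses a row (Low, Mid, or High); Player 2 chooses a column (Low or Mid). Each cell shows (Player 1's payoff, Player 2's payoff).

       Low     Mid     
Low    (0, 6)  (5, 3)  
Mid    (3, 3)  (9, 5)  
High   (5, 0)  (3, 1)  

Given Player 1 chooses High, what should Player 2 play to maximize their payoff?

Mid

With Player 1 fixed at High, Player 2's payoffs are: Low → 0, Mid → 1.
The maximum is 1, achieved by Mid.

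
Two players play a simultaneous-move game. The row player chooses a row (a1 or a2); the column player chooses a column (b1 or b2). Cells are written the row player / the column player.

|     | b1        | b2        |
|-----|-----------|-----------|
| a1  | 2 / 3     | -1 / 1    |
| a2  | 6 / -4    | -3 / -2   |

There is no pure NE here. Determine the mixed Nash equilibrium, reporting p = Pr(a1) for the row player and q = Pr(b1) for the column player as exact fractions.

p = 1/2, q = 1/3

Each player's mixing probability is pinned down by making the *other* player indifferent.
The column player indifferent between b1 and b2: p·3 + (1−p)·(-4) = p·1 + (1−p)·(-2) ⟹ (-4) + 7p = (-2) + 3p ⟹ p = 1/2.
The row player indifferent between a1 and a2: q·2 + (1−q)·(-1) = q·6 + (1−q)·(-3) ⟹ (-1) + 3q = (-3) + 9q ⟹ q = 1/3.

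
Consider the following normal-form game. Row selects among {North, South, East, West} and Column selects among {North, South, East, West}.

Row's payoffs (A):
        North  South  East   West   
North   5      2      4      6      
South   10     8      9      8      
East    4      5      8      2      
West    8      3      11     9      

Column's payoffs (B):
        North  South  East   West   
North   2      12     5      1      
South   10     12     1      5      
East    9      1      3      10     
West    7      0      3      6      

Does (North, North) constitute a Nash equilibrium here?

Holding Column at North: Row gets 5 from North but could get 10 by switching to South. Row has a profitable deviation.

No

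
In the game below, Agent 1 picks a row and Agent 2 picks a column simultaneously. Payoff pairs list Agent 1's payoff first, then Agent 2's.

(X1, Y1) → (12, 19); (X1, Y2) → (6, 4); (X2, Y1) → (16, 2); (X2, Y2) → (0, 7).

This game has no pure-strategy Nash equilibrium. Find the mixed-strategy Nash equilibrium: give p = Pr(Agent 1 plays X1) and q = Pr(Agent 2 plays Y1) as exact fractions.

p = 1/4, q = 3/5

In a mixed NE each player is indifferent between their pure strategies, so the opponent's mix sets the indifference.
Agent 2 indifferent between Y1 and Y2: p·19 + (1−p)·2 = p·4 + (1−p)·7 ⟹ 2 + 17p = 7 + (-3)p ⟹ p = 1/4.
Agent 1 indifferent between X1 and X2: q·12 + (1−q)·6 = q·16 + (1−q)·0 ⟹ 6 + 6q = 0 + 16q ⟹ q = 3/5.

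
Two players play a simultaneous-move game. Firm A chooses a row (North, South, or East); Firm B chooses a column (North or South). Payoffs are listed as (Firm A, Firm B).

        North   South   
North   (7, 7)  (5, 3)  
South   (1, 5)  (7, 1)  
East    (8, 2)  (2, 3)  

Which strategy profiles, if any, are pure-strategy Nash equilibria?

Find each player's best response to every opponent strategy; NE are the intersections.
Firm A's best responses — vs North: East (payoff 8); vs South: South (payoff 7).
Firm B's best responses — vs North: North (payoff 7); vs South: North (payoff 5); vs East: South (payoff 3).
No cell has both players best-responding. For instance, Firm A's best reply to South is South, but against South Firm B prefers North over South.

There is no pure-strategy Nash equilibrium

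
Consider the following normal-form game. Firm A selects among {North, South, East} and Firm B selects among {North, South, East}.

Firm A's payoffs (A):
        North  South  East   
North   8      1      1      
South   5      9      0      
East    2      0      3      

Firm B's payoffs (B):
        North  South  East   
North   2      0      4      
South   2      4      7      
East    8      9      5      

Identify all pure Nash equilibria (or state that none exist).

Find each player's best response to every opponent strategy; NE are the intersections.
Firm A's best responses — vs North: North (payoff 8); vs South: South (payoff 9); vs East: East (payoff 3).
Firm B's best responses — vs North: East (payoff 4); vs South: East (payoff 7); vs East: South (payoff 9).
No cell has both players best-responding. For instance, Firm A's best reply to South is South, but against South Firm B prefers East over South.

There is no pure-strategy Nash equilibrium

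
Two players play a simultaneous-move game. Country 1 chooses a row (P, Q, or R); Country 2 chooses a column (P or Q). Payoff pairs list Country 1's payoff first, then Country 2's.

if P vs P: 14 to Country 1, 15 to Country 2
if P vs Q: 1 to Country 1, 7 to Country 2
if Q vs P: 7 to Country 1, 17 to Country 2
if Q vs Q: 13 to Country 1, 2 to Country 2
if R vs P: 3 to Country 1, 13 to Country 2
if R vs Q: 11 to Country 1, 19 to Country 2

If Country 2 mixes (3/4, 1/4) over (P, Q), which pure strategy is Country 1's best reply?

P

Country 1's best reply maximizes expected payoff against the mix.
P: (3/4)·14 + (1/4)·1 = 43/4
Q: (3/4)·7 + (1/4)·13 = 17/2
R: (3/4)·3 + (1/4)·11 = 5
Highest expected payoff is 43/4, from P.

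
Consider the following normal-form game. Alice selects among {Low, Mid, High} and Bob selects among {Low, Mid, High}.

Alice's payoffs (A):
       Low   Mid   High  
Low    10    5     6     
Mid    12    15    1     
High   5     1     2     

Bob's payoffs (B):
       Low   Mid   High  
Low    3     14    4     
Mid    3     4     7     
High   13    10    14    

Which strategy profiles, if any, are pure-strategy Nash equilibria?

Find each player's best response to every opponent strategy; NE are the intersections.
Alice's best responses — vs Low: Mid (payoff 12); vs Mid: Mid (payoff 15); vs High: Low (payoff 6).
Bob's best responses — vs Low: Mid (payoff 14); vs Mid: High (payoff 7); vs High: High (payoff 14).
No cell has both players best-responding. For instance, Alice's best reply to High is Low, but against Low Bob prefers Mid over High.

No pure-strategy Nash equilibrium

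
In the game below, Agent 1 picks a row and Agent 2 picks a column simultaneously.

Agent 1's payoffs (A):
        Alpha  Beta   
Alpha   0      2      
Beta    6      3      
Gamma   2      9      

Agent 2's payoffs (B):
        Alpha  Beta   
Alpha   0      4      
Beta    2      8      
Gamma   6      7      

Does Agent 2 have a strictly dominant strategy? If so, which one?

Beta

Check whether one of Agent 2's strategies beats all alternatives regardless of what the opponent does.
Beta strictly dominates: vs Alpha: 4 > 0; vs Beta: 8 > 2; vs Gamma: 7 > 6.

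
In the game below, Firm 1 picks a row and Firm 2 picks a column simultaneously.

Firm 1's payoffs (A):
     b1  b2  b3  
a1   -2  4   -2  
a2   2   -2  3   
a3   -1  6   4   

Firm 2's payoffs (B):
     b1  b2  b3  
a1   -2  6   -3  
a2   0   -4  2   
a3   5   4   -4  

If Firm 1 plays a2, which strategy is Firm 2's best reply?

b3

With Firm 1 fixed at a2, Firm 2's payoffs are: b1 → 0, b2 → -4, b3 → 2.
The maximum is 2, achieved by b3.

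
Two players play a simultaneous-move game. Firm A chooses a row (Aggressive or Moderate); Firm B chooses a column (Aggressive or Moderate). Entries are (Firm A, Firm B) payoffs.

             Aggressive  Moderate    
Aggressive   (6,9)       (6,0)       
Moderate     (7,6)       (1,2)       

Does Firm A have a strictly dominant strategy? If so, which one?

Check whether one of Firm A's strategies beats all alternatives regardless of what the opponent does.
Aggressive is not dominant: against Aggressive, Moderate gives 7 > 6.
Moderate is not dominant: against Moderate, Aggressive gives 6 > 1.
No single strategy is best against every opponent action.

None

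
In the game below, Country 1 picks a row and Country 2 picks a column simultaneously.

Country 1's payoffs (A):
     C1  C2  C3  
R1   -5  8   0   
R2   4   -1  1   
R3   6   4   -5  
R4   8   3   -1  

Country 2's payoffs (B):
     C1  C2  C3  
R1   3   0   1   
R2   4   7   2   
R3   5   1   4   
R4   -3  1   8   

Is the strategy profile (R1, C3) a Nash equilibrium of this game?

Holding Country 2 at C3: Country 1 gets 0 from R1 but could get 1 by switching to R2. Country 1 has a profitable deviation.

No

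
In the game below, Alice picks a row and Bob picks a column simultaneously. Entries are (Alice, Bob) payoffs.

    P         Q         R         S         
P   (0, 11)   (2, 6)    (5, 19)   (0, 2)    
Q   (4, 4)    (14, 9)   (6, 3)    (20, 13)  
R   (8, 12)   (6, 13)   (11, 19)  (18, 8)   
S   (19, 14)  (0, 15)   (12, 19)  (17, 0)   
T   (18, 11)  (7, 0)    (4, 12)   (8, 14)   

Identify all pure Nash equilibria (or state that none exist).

(Q, S) and (S, R)

Find each player's best response to every opponent strategy; NE are the intersections.
Alice's best responses — vs P: S (payoff 19); vs Q: Q (payoff 14); vs R: S (payoff 12); vs S: Q (payoff 20).
Bob's best responses — vs P: R (payoff 19); vs Q: S (payoff 13); vs R: R (payoff 19); vs S: R (payoff 19); vs T: S (payoff 14).
Mutual best responses occur at (Q, S) and (S, R); at each, neither player gains by switching.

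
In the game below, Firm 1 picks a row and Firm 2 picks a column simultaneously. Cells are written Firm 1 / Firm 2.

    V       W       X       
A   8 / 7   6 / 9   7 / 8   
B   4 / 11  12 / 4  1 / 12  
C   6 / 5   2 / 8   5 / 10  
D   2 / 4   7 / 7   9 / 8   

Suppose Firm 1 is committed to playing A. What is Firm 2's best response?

With Firm 1 fixed at A, Firm 2's payoffs are: V → 7, W → 9, X → 8.
The maximum is 9, achieved by W.

W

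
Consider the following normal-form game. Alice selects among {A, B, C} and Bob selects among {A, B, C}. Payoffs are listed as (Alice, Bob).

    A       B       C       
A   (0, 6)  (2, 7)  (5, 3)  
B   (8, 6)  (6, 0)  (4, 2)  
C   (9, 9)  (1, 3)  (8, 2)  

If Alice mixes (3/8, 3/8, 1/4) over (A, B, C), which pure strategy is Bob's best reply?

A

Bob's best reply maximizes expected payoff against the mix.
A: (3/8)·6 + (3/8)·6 + (1/4)·9 = 27/4
B: (3/8)·7 + (3/8)·0 + (1/4)·3 = 27/8
C: (3/8)·3 + (3/8)·2 + (1/4)·2 = 19/8
Highest expected payoff is 27/4, from A.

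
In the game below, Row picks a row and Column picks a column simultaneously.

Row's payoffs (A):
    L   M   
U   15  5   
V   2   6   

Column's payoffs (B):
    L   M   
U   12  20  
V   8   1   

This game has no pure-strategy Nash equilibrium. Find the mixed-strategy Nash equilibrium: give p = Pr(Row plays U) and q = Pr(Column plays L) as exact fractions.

p = 7/15, q = 1/14

In a mixed NE each player is indifferent between their pure strategies, so the opponent's mix sets the indifference.
Column indifferent between L and M: p·12 + (1−p)·8 = p·20 + (1−p)·1 ⟹ 8 + 4p = 1 + 19p ⟹ p = 7/15.
Row indifferent between U and V: q·15 + (1−q)·5 = q·2 + (1−q)·6 ⟹ 5 + 10q = 6 + (-4)q ⟹ q = 1/14.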